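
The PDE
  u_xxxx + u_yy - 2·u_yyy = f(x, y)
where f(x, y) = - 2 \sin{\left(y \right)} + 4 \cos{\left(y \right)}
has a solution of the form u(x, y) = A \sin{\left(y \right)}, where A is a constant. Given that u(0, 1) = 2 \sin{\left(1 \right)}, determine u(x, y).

Substitute the ansatz u = A \sin{\left(y \right)} into the left-hand side.
Derivatives of the ansatz:
  u_xxxx = 0
  u_yy = - A \sin{\left(y \right)}
  u_yyy = - A \cos{\left(y \right)}
Term by term:
  u_xxxx = 0
  u_yy = - A \sin{\left(y \right)}
  -2·u_yyy = 2 A \cos{\left(y \right)}
So the left-hand side equals
  - A \sin{\left(y \right)} + 2 A \cos{\left(y \right)}
This must equal f(x, y) = - 2 \sin{\left(y \right)} + 4 \cos{\left(y \right)} identically.
Matching coefficients of the independent functions:
  [\sin{\left(y \right)}]:  - A = -2
  [\cos{\left(y \right)}]:  2 A = 4
Solving: A = 2.
Check against the point condition:
  u(0, 1) = 2 \sin{\left(1 \right)}  ⟹  A \sin{\left(1 \right)} = 2 \sin{\left(1 \right)}  ✓
Hence u(x, y) = 2 \sin{\left(y \right)}.

Answer: u(x, y) = 2 \sin{\left(y \right)}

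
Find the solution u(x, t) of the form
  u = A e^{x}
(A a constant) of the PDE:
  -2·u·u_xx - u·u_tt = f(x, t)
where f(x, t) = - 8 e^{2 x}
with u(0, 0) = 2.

Substitute the ansatz u = A e^{x} into the left-hand side.
Derivatives of the ansatz:
  u_xx = A e^{x}
  u_tt = 0
Term by term:
  -2·u·u_xx = - 2 A^{2} e^{2 x}
  -u·u_tt = 0
So the left-hand side equals
  - 2 A^{2} e^{2 x}
This must equal f(x, t) = - 8 e^{2 x} identically.
Matching coefficients of the independent functions:
  [e^{2 x}]:  - 2 A^{2} = -8
These equations allow (A) = (-2) or (2).
Impose the point condition(s):
  u(0, 0) = 2  ⟹  A = 2
Only A = 2 satisfies everything.
Hence u(x, t) = 2 e^{x}.

Answer: u(x, t) = 2 e^{x}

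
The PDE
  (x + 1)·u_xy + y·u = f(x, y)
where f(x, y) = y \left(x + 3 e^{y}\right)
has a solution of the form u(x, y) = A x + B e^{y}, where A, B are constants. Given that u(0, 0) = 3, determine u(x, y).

Substitute the ansatz u = A x + B e^{y} into the left-hand side.
Derivatives of the ansatz:
  u_xy = 0
Term by term:
  (x + 1)·u_xy = 0
  y·u = A x y + B y e^{y}
So the left-hand side equals
  A x y + B y e^{y}
This must equal f(x, y) = y \left(x + 3 e^{y}\right) identically.
Matching coefficients of the independent functions:
  [x y]:  A = 1
  [y e^{y}]:  B = 3
Solving: A = 1, B = 3.
Check against the point condition:
  u(0, 0) = 3  ⟹  B = 3  ✓
Hence u(x, y) = x + 3 e^{y}.

Answer: u(x, y) = x + 3 e^{y}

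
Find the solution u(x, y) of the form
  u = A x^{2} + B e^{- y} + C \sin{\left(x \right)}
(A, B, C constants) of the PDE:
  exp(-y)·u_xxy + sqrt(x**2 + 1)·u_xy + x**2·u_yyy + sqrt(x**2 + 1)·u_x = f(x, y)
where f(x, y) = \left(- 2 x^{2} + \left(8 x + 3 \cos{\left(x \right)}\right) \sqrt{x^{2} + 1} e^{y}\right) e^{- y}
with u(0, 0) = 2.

Substitute the ansatz u = A x^{2} + B e^{- y} + C \sin{\left(x \right)} into the left-hand side.
Derivatives of the ansatz:
  u_xxy = 0
  u_xy = 0
  u_yyy = - B e^{- y}
  u_x = 2 A x + C \cos{\left(x \right)}
Term by term:
  exp(-y)·u_xxy = 0
  sqrt(x**2 + 1)·u_xy = 0
  x**2·u_yyy = - B x^{2} e^{- y}
  sqrt(x**2 + 1)·u_x = 2 A x \sqrt{x^{2} + 1} + C \sqrt{x^{2} + 1} \cos{\left(x \right)}
So the left-hand side equals
  2 A x \sqrt{x^{2} + 1} - B x^{2} e^{- y} + C \sqrt{x^{2} + 1} \cos{\left(x \right)}
This must equal f(x, y) identically; expanded, f = - 2 x^{2} e^{- y} + 8 x \sqrt{x^{2} + 1} + 3 \sqrt{x^{2} + 1} \cos{\left(x \right)}.
Matching coefficients of the independent functions:
  [x \sqrt{x^{2} + 1}]:  2 A = 8
  [x^{2} e^{- y}]:  - B = -2
  [\sqrt{x^{2} + 1} \cos{\left(x \right)}]:  C = 3
Solving: A = 4, B = 2, C = 3.
Check against the point condition:
  u(0, 0) = 2  ⟹  B = 2  ✓
Hence u(x, y) = 4 x^{2} + 3 \sin{\left(x \right)} + 2 e^{- y}.

Answer: u(x, y) = 4 x^{2} + 3 \sin{\left(x \right)} + 2 e^{- y}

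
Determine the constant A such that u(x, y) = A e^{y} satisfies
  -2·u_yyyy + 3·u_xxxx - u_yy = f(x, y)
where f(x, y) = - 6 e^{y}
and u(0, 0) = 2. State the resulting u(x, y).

Substitute the ansatz u = A e^{y} into the left-hand side.
Derivatives of the ansatz:
  u_yyyy = A e^{y}
  u_xxxx = 0
  u_yy = A e^{y}
Term by term:
  -2·u_yyyy = - 2 A e^{y}
  3·u_xxxx = 0
  -u_yy = - A e^{y}
So the left-hand side equals
  - 3 A e^{y}
This must equal f(x, y) = - 6 e^{y} identically.
Matching coefficients of the independent functions:
  [e^{y}]:  - 3 A = -6
Solving: A = 2.
Check against the point condition:
  u(0, 0) = 2  ⟹  A = 2  ✓
Hence u(x, y) = 2 e^{y}.

Answer: u(x, y) = 2 e^{y}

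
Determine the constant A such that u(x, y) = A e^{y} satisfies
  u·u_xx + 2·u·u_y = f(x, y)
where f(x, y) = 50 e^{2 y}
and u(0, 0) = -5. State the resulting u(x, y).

Answer: u(x, y) = - 5 e^{y}

Derivation:
Substitute the ansatz u = A e^{y} into the left-hand side.
Derivatives of the ansatz:
  u_xx = 0
  u_y = A e^{y}
Term by term:
  u·u_xx = 0
  2·u·u_y = 2 A^{2} e^{2 y}
So the left-hand side equals
  2 A^{2} e^{2 y}
This must equal f(x, y) = 50 e^{2 y} identically.
Matching coefficients of the independent functions:
  [e^{2 y}]:  2 A^{2} = 50
These equations allow (A) = (-5) or (5).
Impose the point condition(s):
  u(0, 0) = -5  ⟹  A = -5
Only A = -5 satisfies everything.
Hence u(x, y) = - 5 e^{y}.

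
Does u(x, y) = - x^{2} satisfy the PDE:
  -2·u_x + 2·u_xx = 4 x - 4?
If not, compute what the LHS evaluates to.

Answer: Yes

Derivation:
Evaluate each term of the left-hand side for u = - x^{2}.
Derivatives:
  u_x = - 2 x
  u_xx = -2
Terms:
  -2·u_x = 4 x
  2·u_xx = -4
Sum: LHS = 4 x - 4
This is exactly the given right-hand side, so u is a solution.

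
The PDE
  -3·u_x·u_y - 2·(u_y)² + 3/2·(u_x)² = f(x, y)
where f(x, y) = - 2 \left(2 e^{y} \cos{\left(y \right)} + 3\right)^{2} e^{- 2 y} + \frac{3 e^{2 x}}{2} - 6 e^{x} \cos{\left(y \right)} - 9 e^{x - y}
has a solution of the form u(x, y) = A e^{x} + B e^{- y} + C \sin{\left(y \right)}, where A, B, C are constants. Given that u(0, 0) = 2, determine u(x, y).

Substitute the ansatz u = A e^{x} + B e^{- y} + C \sin{\left(y \right)} into the left-hand side.
Derivatives of the ansatz:
  u_x = A e^{x}
  u_y = - B e^{- y} + C \cos{\left(y \right)}
Term by term:
  -3·u_x·u_y = 3 A B e^{x} e^{- y} - 3 A C e^{x} \cos{\left(y \right)}
  -2·(u_y)² = - 2 B^{2} e^{- 2 y} + 4 B C e^{- y} \cos{\left(y \right)} - 2 C^{2} \cos^{2}{\left(y \right)}
  3/2·(u_x)² = \frac{3 A^{2} e^{2 x}}{2}
So the left-hand side equals
  \frac{3 A^{2} e^{2 x}}{2} + 3 A B e^{x} e^{- y} - 3 A C e^{x} \cos{\left(y \right)} - 2 B^{2} e^{- 2 y} + 4 B C e^{- y} \cos{\left(y \right)} - 2 C^{2} \cos^{2}{\left(y \right)}
This must equal f(x, y) identically; expanded, f = \frac{3 e^{2 x}}{2} - 6 e^{x} \cos{\left(y \right)} - 9 e^{x} e^{- y} - 8 \cos^{2}{\left(y \right)} - 24 e^{- y} \cos{\left(y \right)} - 18 e^{- 2 y}.
Matching coefficients of the independent functions:
  [e^{x} e^{- y}]:  3 A B = -9
  [e^{x} \cos{\left(y \right)}]:  - 3 A C = -6
  [e^{- y} \cos{\left(y \right)}]:  4 B C = -24
  [e^{2 x}]:  \frac{3 A^{2}}{2} = \frac{3}{2}
  [e^{- 2 y}]:  - 2 B^{2} = -18
  [\cos^{2}{\left(y \right)}]:  - 2 C^{2} = -8
These equations allow (A, B, C) = (-1, 3, -2) or (1, -3, 2).
Impose the point condition(s):
  u(0, 0) = 2  ⟹  A + B = 2
Only A = -1, B = 3, C = -2 satisfies everything.
Hence u(x, y) = - e^{x} - 2 \sin{\left(y \right)} + 3 e^{- y}.

Answer: u(x, y) = - e^{x} - 2 \sin{\left(y \right)} + 3 e^{- y}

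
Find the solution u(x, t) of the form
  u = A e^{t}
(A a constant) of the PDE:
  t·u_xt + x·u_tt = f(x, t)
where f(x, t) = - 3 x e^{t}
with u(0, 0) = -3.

Substitute the ansatz u = A e^{t} into the left-hand side.
Derivatives of the ansatz:
  u_xt = 0
  u_tt = A e^{t}
Term by term:
  t·u_xt = 0
  x·u_tt = A x e^{t}
So the left-hand side equals
  A x e^{t}
This must equal f(x, t) = - 3 x e^{t} identically.
Matching coefficients of the independent functions:
  [x e^{t}]:  A = -3
Solving: A = -3.
Check against the point condition:
  u(0, 0) = -3  ⟹  A = -3  ✓
Hence u(x, t) = - 3 e^{t}.

Answer: u(x, t) = - 3 e^{t}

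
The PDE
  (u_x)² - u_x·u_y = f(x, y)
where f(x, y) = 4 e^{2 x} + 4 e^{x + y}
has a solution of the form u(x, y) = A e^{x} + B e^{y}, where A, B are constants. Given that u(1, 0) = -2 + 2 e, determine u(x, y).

Substitute the ansatz u = A e^{x} + B e^{y} into the left-hand side.
Derivatives of the ansatz:
  u_x = A e^{x}
  u_y = B e^{y}
Term by term:
  (u_x)² = A^{2} e^{2 x}
  -u_x·u_y = - A B e^{x} e^{y}
So the left-hand side equals
  A^{2} e^{2 x} - A B e^{x} e^{y}
This must equal f(x, y) identically; expanded, f = 4 e^{2 x} + 4 e^{x} e^{y}.
Matching coefficients of the independent functions:
  [e^{x} e^{y}]:  - A B = 4
  [e^{2 x}]:  A^{2} = 4
These equations allow (A, B) = (-2, 2) or (2, -2).
Impose the point condition(s):
  u(1, 0) = -2 + 2 e  ⟹  e A + B = -2 + 2 e
Only A = 2, B = -2 satisfies everything.
Hence u(x, y) = 2 e^{x} - 2 e^{y}.

Answer: u(x, y) = 2 e^{x} - 2 e^{y}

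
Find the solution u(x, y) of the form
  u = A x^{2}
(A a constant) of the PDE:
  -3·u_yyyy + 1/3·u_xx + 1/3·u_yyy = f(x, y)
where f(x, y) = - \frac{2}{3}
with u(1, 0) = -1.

Substitute the ansatz u = A x^{2} into the left-hand side.
Derivatives of the ansatz:
  u_yyyy = 0
  u_xx = 2 A
  u_yyy = 0
Term by term:
  -3·u_yyyy = 0
  1/3·u_xx = \frac{2 A}{3}
  1/3·u_yyy = 0
So the left-hand side equals
  \frac{2 A}{3}
This must equal f(x, y) = - \frac{2}{3} identically.
Matching coefficients of the independent functions:
  [constant term]:  \frac{2 A}{3} = - \frac{2}{3}
Solving: A = -1.
Check against the point condition:
  u(1, 0) = -1  ⟹  A = -1  ✓
Hence u(x, y) = - x^{2}.

Answer: u(x, y) = - x^{2}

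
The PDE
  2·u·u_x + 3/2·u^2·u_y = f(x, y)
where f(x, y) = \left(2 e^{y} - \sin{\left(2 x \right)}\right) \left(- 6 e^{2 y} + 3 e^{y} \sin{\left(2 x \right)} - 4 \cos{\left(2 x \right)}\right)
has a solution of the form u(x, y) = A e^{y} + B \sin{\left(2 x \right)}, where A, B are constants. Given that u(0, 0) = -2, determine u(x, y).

Substitute the ansatz u = A e^{y} + B \sin{\left(2 x \right)} into the left-hand side.
Derivatives of the ansatz:
  u_x = 2 B \cos{\left(2 x \right)}
  u_y = A e^{y}
Term by term:
  2·u·u_x = 4 A B e^{y} \cos{\left(2 x \right)} + 4 B^{2} \sin{\left(2 x \right)} \cos{\left(2 x \right)}
  3/2·u^2·u_y = \frac{3 A^{3} e^{3 y}}{2} + 3 A^{2} B e^{2 y} \sin{\left(2 x \right)} + \frac{3 A B^{2} e^{y} \sin^{2}{\left(2 x \right)}}{2}
So the left-hand side equals
  \frac{3 A^{3} e^{3 y}}{2} + 3 A^{2} B e^{2 y} \sin{\left(2 x \right)} + \frac{3 A B^{2} e^{y} \sin^{2}{\left(2 x \right)}}{2} + 4 A B e^{y} \cos{\left(2 x \right)} + 4 B^{2} \sin{\left(2 x \right)} \cos{\left(2 x \right)}
This must equal f(x, y) identically; expanded, f = - 12 e^{3 y} + 12 e^{2 y} \sin{\left(2 x \right)} - 3 e^{y} \sin^{2}{\left(2 x \right)} - 8 e^{y} \cos{\left(2 x \right)} + 4 \sin{\left(2 x \right)} \cos{\left(2 x \right)}.
Matching coefficients of the independent functions:
  [e^{y} \sin^{2}{\left(2 x \right)}]:  \frac{3 A B^{2}}{2} = -3
  [e^{y} \cos{\left(2 x \right)}]:  4 A B = -8
  [e^{2 y} \sin{\left(2 x \right)}]:  3 A^{2} B = 12
  [\sin{\left(2 x \right)} \cos{\left(2 x \right)}]:  4 B^{2} = 4
  [e^{3 y}]:  \frac{3 A^{3}}{2} = -12
Solving: A = -2, B = 1.
Check against the point condition:
  u(0, 0) = -2  ⟹  A = -2  ✓
Hence u(x, y) = - 2 e^{y} + \sin{\left(2 x \right)}.

Answer: u(x, y) = - 2 e^{y} + \sin{\left(2 x \right)}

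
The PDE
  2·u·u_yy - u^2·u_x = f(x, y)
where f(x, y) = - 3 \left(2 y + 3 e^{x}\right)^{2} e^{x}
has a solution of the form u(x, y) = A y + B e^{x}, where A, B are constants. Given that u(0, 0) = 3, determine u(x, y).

Answer: u(x, y) = 2 y + 3 e^{x}

Derivation:
Substitute the ansatz u = A y + B e^{x} into the left-hand side.
Derivatives of the ansatz:
  u_yy = 0
  u_x = B e^{x}
Term by term:
  2·u·u_yy = 0
  -u^2·u_x = - A^{2} B y^{2} e^{x} - 2 A B^{2} y e^{2 x} - B^{3} e^{3 x}
So the left-hand side equals
  - A^{2} B y^{2} e^{x} - 2 A B^{2} y e^{2 x} - B^{3} e^{3 x}
This must equal f(x, y) identically; expanded, f = - 12 y^{2} e^{x} - 36 y e^{2 x} - 27 e^{3 x}.
Matching coefficients of the independent functions:
  [y e^{2 x}]:  - 2 A B^{2} = -36
  [y^{2} e^{x}]:  - A^{2} B = -12
  [e^{3 x}]:  - B^{3} = -27
Solving: A = 2, B = 3.
Check against the point condition:
  u(0, 0) = 3  ⟹  B = 3  ✓
Hence u(x, y) = 2 y + 3 e^{x}.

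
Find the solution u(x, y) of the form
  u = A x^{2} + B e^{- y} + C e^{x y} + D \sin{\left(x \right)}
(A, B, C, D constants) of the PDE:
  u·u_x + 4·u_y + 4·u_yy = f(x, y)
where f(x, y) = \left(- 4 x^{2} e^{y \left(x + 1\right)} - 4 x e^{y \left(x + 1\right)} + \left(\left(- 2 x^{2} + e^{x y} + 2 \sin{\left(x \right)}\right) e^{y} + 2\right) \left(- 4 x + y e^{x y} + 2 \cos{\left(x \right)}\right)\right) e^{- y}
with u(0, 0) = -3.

Substitute the ansatz u = A x^{2} + B e^{- y} + C e^{x y} + D \sin{\left(x \right)} into the left-hand side.
Derivatives of the ansatz:
  u_x = 2 A x + C y e^{x y} + D \cos{\left(x \right)}
  u_y = - B e^{- y} + C x e^{x y}
  u_yy = B e^{- y} + C x^{2} e^{x y}
Term by term:
  u·u_x = 2 A^{2} x^{3} + 2 A B x e^{- y} + A C x^{2} y e^{x y} + 2 A C x e^{x y} + A D x^{2} \cos{\left(x \right)} + 2 A D x \sin{\left(x \right)} + B C y e^{- y} e^{x y} + B D e^{- y} \cos{\left(x \right)} + C^{2} y e^{2 x y} + C D y e^{x y} \sin{\left(x \right)} + C D e^{x y} \cos{\left(x \right)} + D^{2} \sin{\left(x \right)} \cos{\left(x \right)}
  4·u_y = - 4 B e^{- y} + 4 C x e^{x y}
  4·u_yy = 4 B e^{- y} + 4 C x^{2} e^{x y}
So the left-hand side equals
  2 A^{2} x^{3} + 2 A B x e^{- y} + A C x^{2} y e^{x y} + 2 A C x e^{x y} + A D x^{2} \cos{\left(x \right)} + 2 A D x \sin{\left(x \right)} + B C y e^{- y} e^{x y} + B D e^{- y} \cos{\left(x \right)} + C^{2} y e^{2 x y} + C D y e^{x y} \sin{\left(x \right)} + C D e^{x y} \cos{\left(x \right)} + 4 C x^{2} e^{x y} + 4 C x e^{x y} + D^{2} \sin{\left(x \right)} \cos{\left(x \right)}
This must equal f(x, y) identically; expanded, f = 8 x^{3} - 2 x^{2} y e^{x y} - 4 x^{2} e^{x y} - 4 x^{2} \cos{\left(x \right)} - 8 x e^{x y} - 8 x \sin{\left(x \right)} - 8 x e^{- y} + y e^{2 x y} + 2 y e^{x y} \sin{\left(x \right)} + 2 y e^{- y} e^{x y} + 2 e^{x y} \cos{\left(x \right)} + 4 \sin{\left(x \right)} \cos{\left(x \right)} + 4 e^{- y} \cos{\left(x \right)}.
Matching coefficients of the independent functions:
  [x^{3}]:  2 A^{2} = 8
  [x e^{- y}]:  2 A B = -8
  [x e^{x y}]:  2 A C + 4 C = -8
  [x \sin{\left(x \right)}]:  2 A D = -8
  [x^{2} e^{x y}]:  4 C = -4
  [x^{2} \cos{\left(x \right)}]:  A D = -4
  [y e^{2 x y}]:  C^{2} = 1
  [e^{- y} \cos{\left(x \right)}]:  B D = 4
  [e^{x y} \cos{\left(x \right)}, y e^{x y} \sin{\left(x \right)}]:  C D = 2
  [\sin{\left(x \right)} \cos{\left(x \right)}]:  D^{2} = 4
  [x^{2} y e^{x y}]:  A C = -2
  [y e^{- y} e^{x y}]:  B C = 2
Solving: A = 2, B = -2, C = -1, D = -2.
Check against the point condition:
  u(0, 0) = -3  ⟹  B + C = -3  ✓
Hence u(x, y) = 2 x^{2} - e^{x y} - 2 \sin{\left(x \right)} - 2 e^{- y}.

Answer: u(x, y) = 2 x^{2} - e^{x y} - 2 \sin{\left(x \right)} - 2 e^{- y}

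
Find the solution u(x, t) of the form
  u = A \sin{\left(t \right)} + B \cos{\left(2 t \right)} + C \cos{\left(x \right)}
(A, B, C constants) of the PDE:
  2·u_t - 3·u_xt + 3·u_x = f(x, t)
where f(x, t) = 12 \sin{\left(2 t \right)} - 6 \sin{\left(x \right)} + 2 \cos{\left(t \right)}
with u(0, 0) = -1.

Substitute the ansatz u = A \sin{\left(t \right)} + B \cos{\left(2 t \right)} + C \cos{\left(x \right)} into the left-hand side.
Derivatives of the ansatz:
  u_t = A \cos{\left(t \right)} - 2 B \sin{\left(2 t \right)}
  u_xt = 0
  u_x = - C \sin{\left(x \right)}
Term by term:
  2·u_t = 2 A \cos{\left(t \right)} - 4 B \sin{\left(2 t \right)}
  -3·u_xt = 0
  3·u_x = - 3 C \sin{\left(x \right)}
So the left-hand side equals
  2 A \cos{\left(t \right)} - 4 B \sin{\left(2 t \right)} - 3 C \sin{\left(x \right)}
This must equal f(x, t) = 12 \sin{\left(2 t \right)} - 6 \sin{\left(x \right)} + 2 \cos{\left(t \right)} identically.
Matching coefficients of the independent functions:
  [\sin{\left(2 t \right)}]:  - 4 B = 12
  [\sin{\left(x \right)}]:  - 3 C = -6
  [\cos{\left(t \right)}]:  2 A = 2
Solving: A = 1, B = -3, C = 2.
Check against the point condition:
  u(0, 0) = -1  ⟹  B + C = -1  ✓
Hence u(x, t) = \sin{\left(t \right)} - 3 \cos{\left(2 t \right)} + 2 \cos{\left(x \right)}.

Answer: u(x, t) = \sin{\left(t \right)} - 3 \cos{\left(2 t \right)} + 2 \cos{\left(x \right)}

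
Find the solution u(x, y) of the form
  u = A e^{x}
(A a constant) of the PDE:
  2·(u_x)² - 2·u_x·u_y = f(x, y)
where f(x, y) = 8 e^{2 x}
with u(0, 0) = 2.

Substitute the ansatz u = A e^{x} into the left-hand side.
Derivatives of the ansatz:
  u_x = A e^{x}
  u_y = 0
Term by term:
  2·(u_x)² = 2 A^{2} e^{2 x}
  -2·u_x·u_y = 0
So the left-hand side equals
  2 A^{2} e^{2 x}
This must equal f(x, y) = 8 e^{2 x} identically.
Matching coefficients of the independent functions:
  [e^{2 x}]:  2 A^{2} = 8
These equations allow (A) = (-2) or (2).
Impose the point condition(s):
  u(0, 0) = 2  ⟹  A = 2
Only A = 2 satisfies everything.
Hence u(x, y) = 2 e^{x}.

Answer: u(x, y) = 2 e^{x}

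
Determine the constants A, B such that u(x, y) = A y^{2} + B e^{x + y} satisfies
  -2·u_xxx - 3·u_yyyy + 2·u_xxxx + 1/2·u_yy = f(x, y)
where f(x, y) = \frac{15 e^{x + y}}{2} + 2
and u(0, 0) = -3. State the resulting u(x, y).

Substitute the ansatz u = A y^{2} + B e^{x + y} into the left-hand side.
Derivatives of the ansatz:
  u_xxx = B e^{x} e^{y}
  u_yyyy = B e^{x} e^{y}
  u_xxxx = B e^{x} e^{y}
  u_yy = 2 A + B e^{x} e^{y}
Term by term:
  -2·u_xxx = - 2 B e^{x} e^{y}
  -3·u_yyyy = - 3 B e^{x} e^{y}
  2·u_xxxx = 2 B e^{x} e^{y}
  1/2·u_yy = A + \frac{B e^{x} e^{y}}{2}
So the left-hand side equals
  A - \frac{5 B e^{x} e^{y}}{2}
This must equal f(x, y) identically; expanded, f = \frac{15 e^{x} e^{y}}{2} + 2.
Matching coefficients of the independent functions:
  [constant term]:  A = 2
  [e^{x} e^{y}]:  - \frac{5 B}{2} = \frac{15}{2}
Solving: A = 2, B = -3.
Check against the point condition:
  u(0, 0) = -3  ⟹  B = -3  ✓
Hence u(x, y) = 2 y^{2} - 3 e^{x + y}.

Answer: u(x, y) = 2 y^{2} - 3 e^{x + y}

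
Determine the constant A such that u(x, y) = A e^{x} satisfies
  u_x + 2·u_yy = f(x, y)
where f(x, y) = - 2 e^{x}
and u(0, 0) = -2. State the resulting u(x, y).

Answer: u(x, y) = - 2 e^{x}

Derivation:
Substitute the ansatz u = A e^{x} into the left-hand side.
Derivatives of the ansatz:
  u_x = A e^{x}
  u_yy = 0
Term by term:
  u_x = A e^{x}
  2·u_yy = 0
So the left-hand side equals
  A e^{x}
This must equal f(x, y) = - 2 e^{x} identically.
Matching coefficients of the independent functions:
  [e^{x}]:  A = -2
Solving: A = -2.
Check against the point condition:
  u(0, 0) = -2  ⟹  A = -2  ✓
Hence u(x, y) = - 2 e^{x}.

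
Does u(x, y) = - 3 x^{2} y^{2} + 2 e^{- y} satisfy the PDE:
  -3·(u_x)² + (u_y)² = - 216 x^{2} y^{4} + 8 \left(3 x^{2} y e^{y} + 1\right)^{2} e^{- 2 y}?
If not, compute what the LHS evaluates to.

Evaluate each term of the left-hand side for u = - 3 x^{2} y^{2} + 2 e^{- y}.
Derivatives:
  u_x = - 6 x y^{2}
  u_y = - 6 x^{2} y - 2 e^{- y}
Terms:
  -3·(u_x)² = - 108 x^{2} y^{4}
  (u_y)² = 4 \left(3 x^{2} y e^{y} + 1\right)^{2} e^{- 2 y}
Sum: LHS = - 108 x^{2} y^{4} + 4 \left(3 x^{2} y e^{y} + 1\right)^{2} e^{- 2 y}
Given right-hand side: - 216 x^{2} y^{4} + 8 \left(3 x^{2} y e^{y} + 1\right)^{2} e^{- 2 y}. Difference LHS − RHS = 108 x^{2} y^{4} - 4 \left(3 x^{2} y e^{y} + 1\right)^{2} e^{- 2 y} ≠ 0, so u is not a solution.

Answer: No, the LHS evaluates to - 108 x^{2} y^{4} + 4 \left(3 x^{2} y e^{y} + 1\right)^{2} e^{- 2 y}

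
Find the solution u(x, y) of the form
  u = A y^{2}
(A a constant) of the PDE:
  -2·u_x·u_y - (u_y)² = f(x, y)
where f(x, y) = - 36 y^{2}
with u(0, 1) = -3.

Substitute the ansatz u = A y^{2} into the left-hand side.
Derivatives of the ansatz:
  u_x = 0
  u_y = 2 A y
Term by term:
  -2·u_x·u_y = 0
  -(u_y)² = - 4 A^{2} y^{2}
So the left-hand side equals
  - 4 A^{2} y^{2}
This must equal f(x, y) = - 36 y^{2} identically.
Matching coefficients of the independent functions:
  [y^{2}]:  - 4 A^{2} = -36
These equations allow (A) = (-3) or (3).
Impose the point condition(s):
  u(0, 1) = -3  ⟹  A = -3
Only A = -3 satisfies everything.
Hence u(x, y) = - 3 y^{2}.

Answer: u(x, y) = - 3 y^{2}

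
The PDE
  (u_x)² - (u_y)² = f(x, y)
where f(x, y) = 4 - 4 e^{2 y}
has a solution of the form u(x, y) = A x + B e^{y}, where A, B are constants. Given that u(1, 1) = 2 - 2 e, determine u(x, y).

Substitute the ansatz u = A x + B e^{y} into the left-hand side.
Derivatives of the ansatz:
  u_x = A
  u_y = B e^{y}
Term by term:
  (u_x)² = A^{2}
  -(u_y)² = - B^{2} e^{2 y}
So the left-hand side equals
  A^{2} - B^{2} e^{2 y}
This must equal f(x, y) = 4 - 4 e^{2 y} identically.
Matching coefficients of the independent functions:
  [constant term]:  A^{2} = 4
  [e^{2 y}]:  - B^{2} = -4
These equations allow (A, B) = (-2, -2) or (-2, 2) or (2, -2) or (2, 2).
Impose the point condition(s):
  u(1, 1) = 2 - 2 e  ⟹  A + e B = 2 - 2 e
Only A = 2, B = -2 satisfies everything.
Hence u(x, y) = 2 x - 2 e^{y}.

Answer: u(x, y) = 2 x - 2 e^{y}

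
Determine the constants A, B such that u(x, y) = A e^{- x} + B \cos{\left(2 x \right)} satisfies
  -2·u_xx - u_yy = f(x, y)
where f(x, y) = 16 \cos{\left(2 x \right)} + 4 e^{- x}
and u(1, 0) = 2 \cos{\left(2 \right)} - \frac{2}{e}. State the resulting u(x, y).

Substitute the ansatz u = A e^{- x} + B \cos{\left(2 x \right)} into the left-hand side.
Derivatives of the ansatz:
  u_xx = A e^{- x} - 4 B \cos{\left(2 x \right)}
  u_yy = 0
Term by term:
  -2·u_xx = - 2 A e^{- x} + 8 B \cos{\left(2 x \right)}
  -u_yy = 0
So the left-hand side equals
  - 2 A e^{- x} + 8 B \cos{\left(2 x \right)}
This must equal f(x, y) = 16 \cos{\left(2 x \right)} + 4 e^{- x} identically.
Matching coefficients of the independent functions:
  [e^{- x}]:  - 2 A = 4
  [\cos{\left(2 x \right)}]:  8 B = 16
Solving: A = -2, B = 2.
Check against the point condition:
  u(1, 0) = 2 \cos{\left(2 \right)} - \frac{2}{e}  ⟹  \frac{A}{e} + B \cos{\left(2 \right)} = 2 \cos{\left(2 \right)} - \frac{2}{e}  ✓
Hence u(x, y) = 2 \cos{\left(2 x \right)} - 2 e^{- x}.

Answer: u(x, y) = 2 \cos{\left(2 x \right)} - 2 e^{- x}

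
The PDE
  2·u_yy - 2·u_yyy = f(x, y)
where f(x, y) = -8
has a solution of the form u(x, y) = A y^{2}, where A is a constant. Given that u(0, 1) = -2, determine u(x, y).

Substitute the ansatz u = A y^{2} into the left-hand side.
Derivatives of the ansatz:
  u_yy = 2 A
  u_yyy = 0
Term by term:
  2·u_yy = 4 A
  -2·u_yyy = 0
So the left-hand side equals
  4 A
This must equal f(x, y) = -8 identically.
Matching coefficients of the independent functions:
  [constant term]:  4 A = -8
Solving: A = -2.
Check against the point condition:
  u(0, 1) = -2  ⟹  A = -2  ✓
Hence u(x, y) = - 2 y^{2}.

Answer: u(x, y) = - 2 y^{2}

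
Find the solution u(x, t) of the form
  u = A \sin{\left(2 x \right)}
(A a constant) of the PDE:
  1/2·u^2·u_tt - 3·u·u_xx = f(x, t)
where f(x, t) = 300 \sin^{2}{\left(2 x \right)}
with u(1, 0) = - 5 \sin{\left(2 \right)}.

Substitute the ansatz u = A \sin{\left(2 x \right)} into the left-hand side.
Derivatives of the ansatz:
  u_tt = 0
  u_xx = - 4 A \sin{\left(2 x \right)}
Term by term:
  1/2·u^2·u_tt = 0
  -3·u·u_xx = 12 A^{2} \sin^{2}{\left(2 x \right)}
So the left-hand side equals
  12 A^{2} \sin^{2}{\left(2 x \right)}
This must equal f(x, t) = 300 \sin^{2}{\left(2 x \right)} identically.
Matching coefficients of the independent functions:
  [\sin^{2}{\left(2 x \right)}]:  12 A^{2} = 300
These equations allow (A) = (-5) or (5).
Impose the point condition(s):
  u(1, 0) = - 5 \sin{\left(2 \right)}  ⟹  A \sin{\left(2 \right)} = - 5 \sin{\left(2 \right)}
Only A = -5 satisfies everything.
Hence u(x, t) = - 5 \sin{\left(2 x \right)}.

Answer: u(x, t) = - 5 \sin{\left(2 x \right)}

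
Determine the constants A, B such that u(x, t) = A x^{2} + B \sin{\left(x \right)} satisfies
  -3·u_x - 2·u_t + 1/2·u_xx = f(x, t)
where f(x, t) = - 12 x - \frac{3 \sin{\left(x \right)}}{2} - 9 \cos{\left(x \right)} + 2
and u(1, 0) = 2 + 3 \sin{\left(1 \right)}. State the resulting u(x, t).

Substitute the ansatz u = A x^{2} + B \sin{\left(x \right)} into the left-hand side.
Derivatives of the ansatz:
  u_x = 2 A x + B \cos{\left(x \right)}
  u_t = 0
  u_xx = 2 A - B \sin{\left(x \right)}
Term by term:
  -3·u_x = - 6 A x - 3 B \cos{\left(x \right)}
  -2·u_t = 0
  1/2·u_xx = A - \frac{B \sin{\left(x \right)}}{2}
So the left-hand side equals
  - 6 A x + A - \frac{B \sin{\left(x \right)}}{2} - 3 B \cos{\left(x \right)}
This must equal f(x, t) = - 12 x - \frac{3 \sin{\left(x \right)}}{2} - 9 \cos{\left(x \right)} + 2 identically.
Matching coefficients of the independent functions:
  [constant term]:  A = 2
  [x]:  - 6 A = -12
  [\sin{\left(x \right)}]:  - \frac{B}{2} = - \frac{3}{2}
  [\cos{\left(x \right)}]:  - 3 B = -9
Solving: A = 2, B = 3.
Check against the point condition:
  u(1, 0) = 2 + 3 \sin{\left(1 \right)}  ⟹  A + B \sin{\left(1 \right)} = 2 + 3 \sin{\left(1 \right)}  ✓
Hence u(x, t) = 2 x^{2} + 3 \sin{\left(x \right)}.

Answer: u(x, t) = 2 x^{2} + 3 \sin{\left(x \right)}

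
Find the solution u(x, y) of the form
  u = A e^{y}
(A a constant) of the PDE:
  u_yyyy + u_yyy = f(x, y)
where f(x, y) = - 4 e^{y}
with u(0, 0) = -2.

Answer: u(x, y) = - 2 e^{y}

Derivation:
Substitute the ansatz u = A e^{y} into the left-hand side.
Derivatives of the ansatz:
  u_yyyy = A e^{y}
  u_yyy = A e^{y}
Term by term:
  u_yyyy = A e^{y}
  u_yyy = A e^{y}
So the left-hand side equals
  2 A e^{y}
This must equal f(x, y) = - 4 e^{y} identically.
Matching coefficients of the independent functions:
  [e^{y}]:  2 A = -4
Solving: A = -2.
Check against the point condition:
  u(0, 0) = -2  ⟹  A = -2  ✓
Hence u(x, y) = - 2 e^{y}.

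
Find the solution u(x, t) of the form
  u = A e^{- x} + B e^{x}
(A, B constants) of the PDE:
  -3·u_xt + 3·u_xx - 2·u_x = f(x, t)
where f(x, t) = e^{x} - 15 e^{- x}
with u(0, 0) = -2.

Substitute the ansatz u = A e^{- x} + B e^{x} into the left-hand side.
Derivatives of the ansatz:
  u_xt = 0
  u_xx = A e^{- x} + B e^{x}
  u_x = - A e^{- x} + B e^{x}
Term by term:
  -3·u_xt = 0
  3·u_xx = 3 A e^{- x} + 3 B e^{x}
  -2·u_x = 2 A e^{- x} - 2 B e^{x}
So the left-hand side equals
  5 A e^{- x} + B e^{x}
This must equal f(x, t) = e^{x} - 15 e^{- x} identically.
Matching coefficients of the independent functions:
  [e^{- x}]:  5 A = -15
  [e^{x}]:  B = 1
Solving: A = -3, B = 1.
Check against the point condition:
  u(0, 0) = -2  ⟹  A + B = -2  ✓
Hence u(x, t) = e^{x} - 3 e^{- x}.

Answer: u(x, t) = e^{x} - 3 e^{- x}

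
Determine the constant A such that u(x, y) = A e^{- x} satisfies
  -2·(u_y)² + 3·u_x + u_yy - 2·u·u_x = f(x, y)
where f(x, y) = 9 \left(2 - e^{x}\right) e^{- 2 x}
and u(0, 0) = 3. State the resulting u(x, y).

Answer: u(x, y) = 3 e^{- x}

Derivation:
Substitute the ansatz u = A e^{- x} into the left-hand side.
Derivatives of the ansatz:
  u_y = 0
  u_x = - A e^{- x}
  u_yy = 0
Term by term:
  -2·(u_y)² = 0
  3·u_x = - 3 A e^{- x}
  u_yy = 0
  -2·u·u_x = 2 A^{2} e^{- 2 x}
So the left-hand side equals
  2 A^{2} e^{- 2 x} - 3 A e^{- x}
This must equal f(x, y) identically; expanded, f = - 9 e^{- x} + 18 e^{- 2 x}.
Matching coefficients of the independent functions:
  [e^{- 2 x}]:  2 A^{2} = 18
  [e^{- x}]:  - 3 A = -9
Solving: A = 3.
Check against the point condition:
  u(0, 0) = 3  ⟹  A = 3  ✓
Hence u(x, y) = 3 e^{- x}.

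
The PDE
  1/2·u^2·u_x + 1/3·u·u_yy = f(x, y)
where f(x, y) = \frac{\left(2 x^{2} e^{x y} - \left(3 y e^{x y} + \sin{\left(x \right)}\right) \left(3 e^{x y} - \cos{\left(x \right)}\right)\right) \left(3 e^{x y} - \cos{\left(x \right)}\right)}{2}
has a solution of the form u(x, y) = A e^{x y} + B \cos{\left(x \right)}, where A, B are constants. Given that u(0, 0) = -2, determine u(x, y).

Substitute the ansatz u = A e^{x y} + B \cos{\left(x \right)} into the left-hand side.
Derivatives of the ansatz:
  u_x = A y e^{x y} - B \sin{\left(x \right)}
  u_yy = A x^{2} e^{x y}
Term by term:
  1/2·u^2·u_x = \frac{A^{3} y e^{3 x y}}{2} + A^{2} B y e^{2 x y} \cos{\left(x \right)} - \frac{A^{2} B e^{2 x y} \sin{\left(x \right)}}{2} + \frac{A B^{2} y e^{x y} \cos^{2}{\left(x \right)}}{2} - A B^{2} e^{x y} \sin{\left(x \right)} \cos{\left(x \right)} - \frac{B^{3} \sin{\left(x \right)} \cos^{2}{\left(x \right)}}{2}
  1/3·u·u_yy = \frac{A^{2} x^{2} e^{2 x y}}{3} + \frac{A B x^{2} e^{x y} \cos{\left(x \right)}}{3}
So the left-hand side equals
  \frac{A^{3} y e^{3 x y}}{2} + A^{2} B y e^{2 x y} \cos{\left(x \right)} - \frac{A^{2} B e^{2 x y} \sin{\left(x \right)}}{2} + \frac{A^{2} x^{2} e^{2 x y}}{3} + \frac{A B^{2} y e^{x y} \cos^{2}{\left(x \right)}}{2} - A B^{2} e^{x y} \sin{\left(x \right)} \cos{\left(x \right)} + \frac{A B x^{2} e^{x y} \cos{\left(x \right)}}{3} - \frac{B^{3} \sin{\left(x \right)} \cos^{2}{\left(x \right)}}{2}
This must equal f(x, y) identically; expanded, f = 3 x^{2} e^{2 x y} - x^{2} e^{x y} \cos{\left(x \right)} - \frac{27 y e^{3 x y}}{2} + 9 y e^{2 x y} \cos{\left(x \right)} - \frac{3 y e^{x y} \cos^{2}{\left(x \right)}}{2} - \frac{9 e^{2 x y} \sin{\left(x \right)}}{2} + 3 e^{x y} \sin{\left(x \right)} \cos{\left(x \right)} - \frac{\sin{\left(x \right)} \cos^{2}{\left(x \right)}}{2}.
Matching coefficients of the independent functions:
  [x^{2} e^{2 x y}]:  \frac{A^{2}}{3} = 3
  [y e^{3 x y}]:  \frac{A^{3}}{2} = - \frac{27}{2}
  [e^{2 x y} \sin{\left(x \right)}]:  - \frac{A^{2} B}{2} = - \frac{9}{2}
  [\sin{\left(x \right)} \cos^{2}{\left(x \right)}]:  - \frac{B^{3}}{2} = - \frac{1}{2}
  [x^{2} e^{x y} \cos{\left(x \right)}]:  \frac{A B}{3} = -1
  [y e^{x y} \cos^{2}{\left(x \right)}]:  \frac{A B^{2}}{2} = - \frac{3}{2}
  [y e^{2 x y} \cos{\left(x \right)}]:  A^{2} B = 9
  [e^{x y} \sin{\left(x \right)} \cos{\left(x \right)}]:  - A B^{2} = 3
Solving: A = -3, B = 1.
Check against the point condition:
  u(0, 0) = -2  ⟹  A + B = -2  ✓
Hence u(x, y) = - 3 e^{x y} + \cos{\left(x \right)}.

Answer: u(x, y) = - 3 e^{x y} + \cos{\left(x \right)}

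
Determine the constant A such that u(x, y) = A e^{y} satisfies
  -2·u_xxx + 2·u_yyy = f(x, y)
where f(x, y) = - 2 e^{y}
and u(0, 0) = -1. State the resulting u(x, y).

Substitute the ansatz u = A e^{y} into the left-hand side.
Derivatives of the ansatz:
  u_xxx = 0
  u_yyy = A e^{y}
Term by term:
  -2·u_xxx = 0
  2·u_yyy = 2 A e^{y}
So the left-hand side equals
  2 A e^{y}
This must equal f(x, y) = - 2 e^{y} identically.
Matching coefficients of the independent functions:
  [e^{y}]:  2 A = -2
Solving: A = -1.
Check against the point condition:
  u(0, 0) = -1  ⟹  A = -1  ✓
Hence u(x, y) = - e^{y}.

Answer: u(x, y) = - e^{y}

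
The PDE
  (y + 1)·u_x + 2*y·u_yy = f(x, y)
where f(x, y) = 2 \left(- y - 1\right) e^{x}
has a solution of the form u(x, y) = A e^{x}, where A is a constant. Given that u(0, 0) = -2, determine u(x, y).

Substitute the ansatz u = A e^{x} into the left-hand side.
Derivatives of the ansatz:
  u_x = A e^{x}
  u_yy = 0
Term by term:
  (y + 1)·u_x = A y e^{x} + A e^{x}
  2*y·u_yy = 0
So the left-hand side equals
  A y e^{x} + A e^{x}
This must equal f(x, y) identically; expanded, f = - 2 y e^{x} - 2 e^{x}.
Matching coefficients of the independent functions:
  [y e^{x}, e^{x}]:  A = -2
Solving: A = -2.
Check against the point condition:
  u(0, 0) = -2  ⟹  A = -2  ✓
Hence u(x, y) = - 2 e^{x}.

Answer: u(x, y) = - 2 e^{x}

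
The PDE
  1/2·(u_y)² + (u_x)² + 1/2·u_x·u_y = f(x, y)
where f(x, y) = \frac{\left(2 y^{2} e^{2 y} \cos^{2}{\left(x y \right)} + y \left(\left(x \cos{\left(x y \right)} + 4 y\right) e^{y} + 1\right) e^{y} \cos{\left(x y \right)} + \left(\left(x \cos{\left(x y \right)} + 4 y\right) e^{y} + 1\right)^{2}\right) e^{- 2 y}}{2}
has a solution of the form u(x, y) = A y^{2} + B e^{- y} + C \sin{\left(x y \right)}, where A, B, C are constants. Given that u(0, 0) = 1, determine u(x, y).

Substitute the ansatz u = A y^{2} + B e^{- y} + C \sin{\left(x y \right)} into the left-hand side.
Derivatives of the ansatz:
  u_y = 2 A y - B e^{- y} + C x \cos{\left(x y \right)}
  u_x = C y \cos{\left(x y \right)}
Term by term:
  1/2·(u_y)² = 2 A^{2} y^{2} - 2 A B y e^{- y} + 2 A C x y \cos{\left(x y \right)} + \frac{B^{2} e^{- 2 y}}{2} - B C x e^{- y} \cos{\left(x y \right)} + \frac{C^{2} x^{2} \cos^{2}{\left(x y \right)}}{2}
  (u_x)² = C^{2} y^{2} \cos^{2}{\left(x y \right)}
  1/2·u_x·u_y = A C y^{2} \cos{\left(x y \right)} - \frac{B C y e^{- y} \cos{\left(x y \right)}}{2} + \frac{C^{2} x y \cos^{2}{\left(x y \right)}}{2}
So the left-hand side equals
  2 A^{2} y^{2} - 2 A B y e^{- y} + 2 A C x y \cos{\left(x y \right)} + A C y^{2} \cos{\left(x y \right)} + \frac{B^{2} e^{- 2 y}}{2} - B C x e^{- y} \cos{\left(x y \right)} - \frac{B C y e^{- y} \cos{\left(x y \right)}}{2} + \frac{C^{2} x^{2} \cos^{2}{\left(x y \right)}}{2} + \frac{C^{2} x y \cos^{2}{\left(x y \right)}}{2} + C^{2} y^{2} \cos^{2}{\left(x y \right)}
This must equal f(x, y) identically; expanded, f = \frac{x^{2} \cos^{2}{\left(x y \right)}}{2} + \frac{x y \cos^{2}{\left(x y \right)}}{2} + 4 x y \cos{\left(x y \right)} + x e^{- y} \cos{\left(x y \right)} + y^{2} \cos^{2}{\left(x y \right)} + 2 y^{2} \cos{\left(x y \right)} + 8 y^{2} + \frac{y e^{- y} \cos{\left(x y \right)}}{2} + 4 y e^{- y} + \frac{e^{- 2 y}}{2}.
Matching coefficients of the independent functions:
  [y^{2}]:  2 A^{2} = 8
  [x^{2} \cos^{2}{\left(x y \right)}, x y \cos^{2}{\left(x y \right)}]:  \frac{C^{2}}{2} = \frac{1}{2}
  [y e^{- y}]:  - 2 A B = 4
  [y^{2} \cos{\left(x y \right)}]:  A C = 2
  [y^{2} \cos^{2}{\left(x y \right)}]:  C^{2} = 1
  [x y \cos{\left(x y \right)}]:  2 A C = 4
  [x e^{- y} \cos{\left(x y \right)}]:  - B C = 1
  [y e^{- y} \cos{\left(x y \right)}]:  - \frac{B C}{2} = \frac{1}{2}
  [e^{- 2 y}]:  \frac{B^{2}}{2} = \frac{1}{2}
These equations allow (A, B, C) = (-2, 1, -1) or (2, -1, 1).
Impose the point condition(s):
  u(0, 0) = 1  ⟹  B = 1
Only A = -2, B = 1, C = -1 satisfies everything.
Hence u(x, y) = - 2 y^{2} - \sin{\left(x y \right)} + e^{- y}.

Answer: u(x, y) = - 2 y^{2} - \sin{\left(x y \right)} + e^{- y}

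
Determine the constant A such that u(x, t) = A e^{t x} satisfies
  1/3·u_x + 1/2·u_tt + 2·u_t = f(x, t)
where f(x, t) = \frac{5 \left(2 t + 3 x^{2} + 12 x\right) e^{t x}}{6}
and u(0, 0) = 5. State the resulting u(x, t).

Substitute the ansatz u = A e^{t x} into the left-hand side.
Derivatives of the ansatz:
  u_x = A t e^{t x}
  u_tt = A x^{2} e^{t x}
  u_t = A x e^{t x}
Term by term:
  1/3·u_x = \frac{A t e^{t x}}{3}
  1/2·u_tt = \frac{A x^{2} e^{t x}}{2}
  2·u_t = 2 A x e^{t x}
So the left-hand side equals
  \frac{A t e^{t x}}{3} + \frac{A x^{2} e^{t x}}{2} + 2 A x e^{t x}
This must equal f(x, t) identically; expanded, f = \frac{5 t e^{t x}}{3} + \frac{5 x^{2} e^{t x}}{2} + 10 x e^{t x}.
Matching coefficients of the independent functions:
  [t e^{t x}]:  \frac{A}{3} = \frac{5}{3}
  [x e^{t x}]:  2 A = 10
  [x^{2} e^{t x}]:  \frac{A}{2} = \frac{5}{2}
Solving: A = 5.
Check against the point condition:
  u(0, 0) = 5  ⟹  A = 5  ✓
Hence u(x, t) = 5 e^{t x}.

Answer: u(x, t) = 5 e^{t x}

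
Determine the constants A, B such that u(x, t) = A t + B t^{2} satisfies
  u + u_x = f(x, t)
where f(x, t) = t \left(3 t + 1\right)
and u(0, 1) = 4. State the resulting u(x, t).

Substitute the ansatz u = A t + B t^{2} into the left-hand side.
Derivatives of the ansatz:
  u_x = 0
Term by term:
  u = A t + B t^{2}
  u_x = 0
So the left-hand side equals
  A t + B t^{2}
This must equal f(x, t) identically; expanded, f = 3 t^{2} + t.
Matching coefficients of the independent functions:
  [t]:  A = 1
  [t^{2}]:  B = 3
Solving: A = 1, B = 3.
Check against the point condition:
  u(0, 1) = 4  ⟹  A + B = 4  ✓
Hence u(x, t) = 3 t^{2} + t.

Answer: u(x, t) = 3 t^{2} + t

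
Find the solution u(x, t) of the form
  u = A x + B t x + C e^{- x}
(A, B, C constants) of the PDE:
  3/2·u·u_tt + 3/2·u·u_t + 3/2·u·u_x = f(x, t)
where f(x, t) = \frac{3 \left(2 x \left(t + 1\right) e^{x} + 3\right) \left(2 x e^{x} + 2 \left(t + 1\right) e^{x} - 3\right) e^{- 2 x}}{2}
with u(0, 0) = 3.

Answer: u(x, t) = 2 t x + 2 x + 3 e^{- x}

Derivation:
Substitute the ansatz u = A x + B t x + C e^{- x} into the left-hand side.
Derivatives of the ansatz:
  u_tt = 0
  u_t = B x
  u_x = A + B t - C e^{- x}
Term by term:
  3/2·u·u_tt = 0
  3/2·u·u_t = \frac{3 A B x^{2}}{2} + \frac{3 B^{2} t x^{2}}{2} + \frac{3 B C x e^{- x}}{2}
  3/2·u·u_x = \frac{3 A^{2} x}{2} + 3 A B t x - \frac{3 A C x e^{- x}}{2} + \frac{3 A C e^{- x}}{2} + \frac{3 B^{2} t^{2} x}{2} - \frac{3 B C t x e^{- x}}{2} + \frac{3 B C t e^{- x}}{2} - \frac{3 C^{2} e^{- 2 x}}{2}
So the left-hand side equals
  \frac{3 A^{2} x}{2} + 3 A B t x + \frac{3 A B x^{2}}{2} - \frac{3 A C x e^{- x}}{2} + \frac{3 A C e^{- x}}{2} + \frac{3 B^{2} t^{2} x}{2} + \frac{3 B^{2} t x^{2}}{2} - \frac{3 B C t x e^{- x}}{2} + \frac{3 B C t e^{- x}}{2} + \frac{3 B C x e^{- x}}{2} - \frac{3 C^{2} e^{- 2 x}}{2}
This must equal f(x, t) identically; expanded, f = 6 t^{2} x + 6 t x^{2} + 12 t x - 9 t x e^{- x} + 9 t e^{- x} + 6 x^{2} + 6 x + 9 e^{- x} - \frac{27 e^{- 2 x}}{2}.
Matching coefficients of the independent functions:
  [x]:  \frac{3 A^{2}}{2} = 6
  [x^{2}]:  \frac{3 A B}{2} = 6
  [t x]:  3 A B = 12
  [t x^{2}, t^{2} x]:  \frac{3 B^{2}}{2} = 6
  [t e^{- x}]:  \frac{3 B C}{2} = 9
  [x e^{- x}]:  - \frac{3 A C}{2} + \frac{3 B C}{2} = 0
  [t x e^{- x}]:  - \frac{3 B C}{2} = -9
  [e^{- 2 x}]:  - \frac{3 C^{2}}{2} = - \frac{27}{2}
  [e^{- x}]:  \frac{3 A C}{2} = 9
These equations allow (A, B, C) = (-2, -2, -3) or (2, 2, 3).
Impose the point condition(s):
  u(0, 0) = 3  ⟹  C = 3
Only A = 2, B = 2, C = 3 satisfies everything.
Hence u(x, t) = 2 t x + 2 x + 3 e^{- x}.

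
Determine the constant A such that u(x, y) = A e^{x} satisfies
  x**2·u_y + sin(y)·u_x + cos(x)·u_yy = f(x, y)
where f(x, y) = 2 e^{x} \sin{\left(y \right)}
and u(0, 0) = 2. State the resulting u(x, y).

Answer: u(x, y) = 2 e^{x}

Derivation:
Substitute the ansatz u = A e^{x} into the left-hand side.
Derivatives of the ansatz:
  u_y = 0
  u_x = A e^{x}
  u_yy = 0
Term by term:
  x**2·u_y = 0
  sin(y)·u_x = A e^{x} \sin{\left(y \right)}
  cos(x)·u_yy = 0
So the left-hand side equals
  A e^{x} \sin{\left(y \right)}
This must equal f(x, y) = 2 e^{x} \sin{\left(y \right)} identically.
Matching coefficients of the independent functions:
  [e^{x} \sin{\left(y \right)}]:  A = 2
Solving: A = 2.
Check against the point condition:
  u(0, 0) = 2  ⟹  A = 2  ✓
Hence u(x, y) = 2 e^{x}.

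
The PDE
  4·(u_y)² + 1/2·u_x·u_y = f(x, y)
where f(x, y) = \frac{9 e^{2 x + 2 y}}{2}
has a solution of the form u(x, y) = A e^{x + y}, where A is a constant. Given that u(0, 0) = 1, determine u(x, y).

Substitute the ansatz u = A e^{x + y} into the left-hand side.
Derivatives of the ansatz:
  u_y = A e^{x} e^{y}
  u_x = A e^{x} e^{y}
Term by term:
  4·(u_y)² = 4 A^{2} e^{2 x} e^{2 y}
  1/2·u_x·u_y = \frac{A^{2} e^{2 x} e^{2 y}}{2}
So the left-hand side equals
  \frac{9 A^{2} e^{2 x} e^{2 y}}{2}
This must equal f(x, y) identically; expanded, f = \frac{9 e^{2 x} e^{2 y}}{2}.
Matching coefficients of the independent functions:
  [e^{2 x} e^{2 y}]:  \frac{9 A^{2}}{2} = \frac{9}{2}
These equations allow (A) = (-1) or (1).
Impose the point condition(s):
  u(0, 0) = 1  ⟹  A = 1
Only A = 1 satisfies everything.
Hence u(x, y) = e^{x + y}.

Answer: u(x, y) = e^{x + y}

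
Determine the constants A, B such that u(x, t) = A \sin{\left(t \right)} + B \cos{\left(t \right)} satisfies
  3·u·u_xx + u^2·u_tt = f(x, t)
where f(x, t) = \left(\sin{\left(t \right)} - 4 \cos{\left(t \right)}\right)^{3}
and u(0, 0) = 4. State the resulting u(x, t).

Answer: u(x, t) = - \sin{\left(t \right)} + 4 \cos{\left(t \right)}

Derivation:
Substitute the ansatz u = A \sin{\left(t \right)} + B \cos{\left(t \right)} into the left-hand side.
Derivatives of the ansatz:
  u_xx = 0
  u_tt = - A \sin{\left(t \right)} - B \cos{\left(t \right)}
Term by term:
  3·u·u_xx = 0
  u^2·u_tt = - A^{3} \sin^{3}{\left(t \right)} - 3 A^{2} B \sin^{2}{\left(t \right)} \cos{\left(t \right)} - 3 A B^{2} \sin{\left(t \right)} \cos^{2}{\left(t \right)} - B^{3} \cos^{3}{\left(t \right)}
So the left-hand side equals
  - A^{3} \sin^{3}{\left(t \right)} - 3 A^{2} B \sin^{2}{\left(t \right)} \cos{\left(t \right)} - 3 A B^{2} \sin{\left(t \right)} \cos^{2}{\left(t \right)} - B^{3} \cos^{3}{\left(t \right)}
This must equal f(x, t) identically; expanded, f = \sin^{3}{\left(t \right)} - 12 \sin^{2}{\left(t \right)} \cos{\left(t \right)} + 48 \sin{\left(t \right)} \cos^{2}{\left(t \right)} - 64 \cos^{3}{\left(t \right)}.
Matching coefficients of the independent functions:
  [\sin{\left(t \right)} \cos^{2}{\left(t \right)}]:  - 3 A B^{2} = 48
  [\sin^{2}{\left(t \right)} \cos{\left(t \right)}]:  - 3 A^{2} B = -12
  [\sin^{3}{\left(t \right)}]:  - A^{3} = 1
  [\cos^{3}{\left(t \right)}]:  - B^{3} = -64
Solving: A = -1, B = 4.
Check against the point condition:
  u(0, 0) = 4  ⟹  B = 4  ✓
Hence u(x, t) = - \sin{\left(t \right)} + 4 \cos{\left(t \right)}.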